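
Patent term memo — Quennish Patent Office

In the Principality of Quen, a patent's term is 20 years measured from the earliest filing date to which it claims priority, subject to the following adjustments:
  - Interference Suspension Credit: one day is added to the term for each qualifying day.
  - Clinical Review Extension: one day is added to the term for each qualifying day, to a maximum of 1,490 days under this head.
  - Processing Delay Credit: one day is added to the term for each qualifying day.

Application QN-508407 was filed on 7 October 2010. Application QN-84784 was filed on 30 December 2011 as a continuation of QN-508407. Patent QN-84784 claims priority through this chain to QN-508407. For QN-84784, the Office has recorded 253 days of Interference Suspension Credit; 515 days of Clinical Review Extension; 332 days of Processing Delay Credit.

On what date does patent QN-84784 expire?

2033-10-11

Earliest priority filing: 7 October 2010.
Base term: 7 October 2010 + 20 years → 7 October 2030.
Interference Suspension Credit: +253 days → 17 June 2031.
Clinical Review Extension: 515 days (within the 1490-day cap) → +515 days → 13 November 2032.
Processing Delay Credit: +332 days → 11 October 2033.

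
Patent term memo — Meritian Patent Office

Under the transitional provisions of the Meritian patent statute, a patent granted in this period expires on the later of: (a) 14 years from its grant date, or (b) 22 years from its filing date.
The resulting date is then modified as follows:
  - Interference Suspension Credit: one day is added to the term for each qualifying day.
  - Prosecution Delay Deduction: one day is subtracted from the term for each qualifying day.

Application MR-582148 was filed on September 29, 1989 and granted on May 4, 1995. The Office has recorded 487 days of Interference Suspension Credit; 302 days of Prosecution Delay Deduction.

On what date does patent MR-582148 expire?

2012-04-01

(a) grant + 14 years → 4 May 2009.
(b) filing + 22 years → 29 September 2011.
Later of the two: 29 September 2011.
Interference Suspension Credit: +487 days → 28 January 2013.
Prosecution Delay Deduction: −302 days → 1 April 2012.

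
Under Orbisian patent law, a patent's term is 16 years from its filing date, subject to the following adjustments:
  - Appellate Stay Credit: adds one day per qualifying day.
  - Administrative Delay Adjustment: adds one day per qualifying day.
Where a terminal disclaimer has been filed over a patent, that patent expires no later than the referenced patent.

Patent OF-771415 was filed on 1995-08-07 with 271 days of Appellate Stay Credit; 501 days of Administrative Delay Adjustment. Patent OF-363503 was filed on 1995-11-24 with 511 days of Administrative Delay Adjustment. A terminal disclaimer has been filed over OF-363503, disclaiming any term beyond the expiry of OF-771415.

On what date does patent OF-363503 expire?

Natural term of OF-363503:
  Base: filing + 16 years → 24 November 2011.
  Administrative Delay Adjustment: +511 days → 18 April 2013.
Expiry of referenced patent OF-771415:
  Base: filing + 16 years → 7 August 2011.
  Appellate Stay Credit: +271 days → 4 May 2012.
  Administrative Delay Adjustment: +501 days → 17 September 2013.
Terminal disclaimer: OF-363503 expires on the earlier of 18 April 2013 and 17 September 2013.

April 18, 2013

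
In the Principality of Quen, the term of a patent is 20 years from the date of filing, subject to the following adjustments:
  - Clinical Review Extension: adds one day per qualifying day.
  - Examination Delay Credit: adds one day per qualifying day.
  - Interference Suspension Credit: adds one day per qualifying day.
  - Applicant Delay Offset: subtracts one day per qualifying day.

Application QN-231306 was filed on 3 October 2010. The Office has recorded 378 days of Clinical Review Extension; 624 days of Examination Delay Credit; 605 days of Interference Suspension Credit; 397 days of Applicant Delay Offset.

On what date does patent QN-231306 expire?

Base term: filing date + 20 years → 3 October 2030.
Clinical Review Extension: +378 days → 16 October 2031.
Examination Delay Credit: +624 days → 1 July 2033.
Interference Suspension Credit: +605 days → 26 February 2035.
Applicant Delay Offset: −397 days → 25 January 2034.

2034-01-25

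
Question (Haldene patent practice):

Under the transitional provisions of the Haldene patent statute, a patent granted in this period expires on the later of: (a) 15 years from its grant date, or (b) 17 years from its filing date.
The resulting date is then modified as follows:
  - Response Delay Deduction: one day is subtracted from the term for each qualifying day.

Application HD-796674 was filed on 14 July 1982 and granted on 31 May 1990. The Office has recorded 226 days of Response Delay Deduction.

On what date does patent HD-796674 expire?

(a) grant + 15 years → 31 May 2005.
(b) filing + 17 years → 14 July 1999.
Later of the two: 31 May 2005.
Response Delay Deduction: −226 days → 17 October 2004.

2004-10-17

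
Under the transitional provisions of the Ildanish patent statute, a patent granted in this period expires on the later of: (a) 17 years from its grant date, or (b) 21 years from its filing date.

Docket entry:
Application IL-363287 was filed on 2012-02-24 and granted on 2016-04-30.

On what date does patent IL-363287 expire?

(a) grant + 17 years → 30 April 2033.
(b) filing + 21 years → 24 February 2033.
Later of the two: 30 April 2033.

2033-04-30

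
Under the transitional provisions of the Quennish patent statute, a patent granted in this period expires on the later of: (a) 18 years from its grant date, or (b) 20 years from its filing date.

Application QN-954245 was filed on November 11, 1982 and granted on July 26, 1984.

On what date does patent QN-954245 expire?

(a) grant + 18 years → 26 July 2002.
(b) filing + 20 years → 11 November 2002.
Later of the two: 11 November 2002.

November 11, 2002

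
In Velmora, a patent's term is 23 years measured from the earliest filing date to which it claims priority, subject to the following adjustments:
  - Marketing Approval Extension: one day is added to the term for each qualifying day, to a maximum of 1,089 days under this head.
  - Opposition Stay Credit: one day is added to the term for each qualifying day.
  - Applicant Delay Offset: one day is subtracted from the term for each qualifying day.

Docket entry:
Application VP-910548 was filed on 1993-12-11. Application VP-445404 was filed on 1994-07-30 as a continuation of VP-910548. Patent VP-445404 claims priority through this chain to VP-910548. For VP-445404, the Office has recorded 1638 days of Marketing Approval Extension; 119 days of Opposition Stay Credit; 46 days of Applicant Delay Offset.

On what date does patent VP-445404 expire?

2020-02-16

Earliest priority filing: 11 December 1993.
Base term: 11 December 1993 + 23 years → 11 December 2016.
Marketing Approval Extension: 1638 days claimed exceeds the 1089-day cap, so +1089 days → 5 December 2019.
Opposition Stay Credit: +119 days → 2 April 2020.
Applicant Delay Offset: −46 days → 16 February 2020.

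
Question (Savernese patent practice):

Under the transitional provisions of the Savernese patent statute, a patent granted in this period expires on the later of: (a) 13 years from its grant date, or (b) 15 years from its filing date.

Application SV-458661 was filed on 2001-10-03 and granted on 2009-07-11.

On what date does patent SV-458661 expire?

(a) grant + 13 years → 11 July 2022.
(b) filing + 15 years → 3 October 2016.
Later of the two: 11 July 2022.

2022-07-11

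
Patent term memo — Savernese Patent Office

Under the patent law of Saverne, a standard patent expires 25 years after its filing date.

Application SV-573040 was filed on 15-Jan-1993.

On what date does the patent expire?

Filing date + 25 years → 15 January 2018.

January 15, 2018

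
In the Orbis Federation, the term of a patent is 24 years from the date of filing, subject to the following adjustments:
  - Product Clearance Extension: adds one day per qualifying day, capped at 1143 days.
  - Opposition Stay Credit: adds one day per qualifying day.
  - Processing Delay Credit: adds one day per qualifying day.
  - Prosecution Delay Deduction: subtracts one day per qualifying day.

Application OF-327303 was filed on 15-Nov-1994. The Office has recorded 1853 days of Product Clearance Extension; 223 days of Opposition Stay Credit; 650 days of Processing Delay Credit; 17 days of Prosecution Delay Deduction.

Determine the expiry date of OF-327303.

Base term: filing date + 24 years → 15 November 2018.
Product Clearance Extension: 1853 days claimed exceeds the 1143-day cap, so +1143 days → 1 January 2022.
Opposition Stay Credit: +223 days → 12 August 2022.
Processing Delay Credit: +650 days → 23 May 2024.
Prosecution Delay Deduction: −17 days → 6 May 2024.

May 6, 2024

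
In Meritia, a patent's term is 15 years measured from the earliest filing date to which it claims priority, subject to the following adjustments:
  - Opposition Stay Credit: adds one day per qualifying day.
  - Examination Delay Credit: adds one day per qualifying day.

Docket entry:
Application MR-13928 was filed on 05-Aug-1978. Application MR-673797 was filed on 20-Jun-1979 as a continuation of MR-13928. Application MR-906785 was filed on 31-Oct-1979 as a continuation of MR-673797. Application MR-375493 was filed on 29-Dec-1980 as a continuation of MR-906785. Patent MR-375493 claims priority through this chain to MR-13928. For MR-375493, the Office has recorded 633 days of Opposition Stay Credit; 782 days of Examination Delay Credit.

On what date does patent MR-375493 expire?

Earliest priority filing: 5 August 1978.
Base term: 5 August 1978 + 15 years → 5 August 1993.
Opposition Stay Credit: +633 days → 30 April 1995.
Examination Delay Credit: +782 days → 20 June 1997.

June 20, 1997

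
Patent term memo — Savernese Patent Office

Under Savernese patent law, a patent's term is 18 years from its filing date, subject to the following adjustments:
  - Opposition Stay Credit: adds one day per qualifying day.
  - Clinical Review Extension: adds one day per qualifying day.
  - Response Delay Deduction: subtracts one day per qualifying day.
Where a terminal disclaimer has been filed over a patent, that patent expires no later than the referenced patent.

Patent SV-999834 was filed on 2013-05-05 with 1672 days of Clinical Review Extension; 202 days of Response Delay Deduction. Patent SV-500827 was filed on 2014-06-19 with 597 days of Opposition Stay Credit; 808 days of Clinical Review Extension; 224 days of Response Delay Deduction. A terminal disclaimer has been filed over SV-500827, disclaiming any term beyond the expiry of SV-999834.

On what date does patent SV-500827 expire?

2035-05-14

Natural term of SV-500827:
  Base: filing + 18 years → 19 June 2032.
  Opposition Stay Credit: +597 days → 6 February 2034.
  Clinical Review Extension: +808 days → 24 April 2036.
  Response Delay Deduction: −224 days → 13 September 2035.
Expiry of referenced patent SV-999834:
  Base: filing + 18 years → 5 May 2031.
  Clinical Review Extension: +1672 days → 2 December 2035.
  Response Delay Deduction: −202 days → 14 May 2035.
Terminal disclaimer: SV-500827 expires on the earlier of 13 September 2035 and 14 May 2035.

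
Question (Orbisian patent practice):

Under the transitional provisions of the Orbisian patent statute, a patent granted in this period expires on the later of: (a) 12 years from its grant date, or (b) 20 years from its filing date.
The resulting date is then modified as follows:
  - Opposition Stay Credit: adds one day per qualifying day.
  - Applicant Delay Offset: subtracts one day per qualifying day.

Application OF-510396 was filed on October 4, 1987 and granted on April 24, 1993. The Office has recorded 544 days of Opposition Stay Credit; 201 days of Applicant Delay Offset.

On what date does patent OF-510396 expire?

September 11, 2008

(a) grant + 12 years → 24 April 2005.
(b) filing + 20 years → 4 October 2007.
Later of the two: 4 October 2007.
Opposition Stay Credit: +544 days → 31 March 2009.
Applicant Delay Offset: −201 days → 11 September 2008.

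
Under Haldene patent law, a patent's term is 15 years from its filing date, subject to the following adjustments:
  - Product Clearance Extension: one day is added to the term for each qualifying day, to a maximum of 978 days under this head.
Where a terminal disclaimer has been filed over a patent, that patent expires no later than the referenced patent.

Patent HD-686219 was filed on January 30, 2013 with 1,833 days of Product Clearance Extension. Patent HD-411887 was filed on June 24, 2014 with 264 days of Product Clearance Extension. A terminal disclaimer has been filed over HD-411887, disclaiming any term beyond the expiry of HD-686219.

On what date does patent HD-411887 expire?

Natural term of HD-411887:
  Base: filing + 15 years → 24 June 2029.
  Product Clearance Extension: 264 days (within the 978-day cap) → +264 days → 15 March 2030.
Expiry of referenced patent HD-686219:
  Base: filing + 15 years → 30 January 2028.
  Product Clearance Extension: 1833 days claimed exceeds the 978-day cap, so +978 days → 4 October 2030.
Terminal disclaimer: HD-411887 expires on the earlier of 15 March 2030 and 4 October 2030.

March 15, 2030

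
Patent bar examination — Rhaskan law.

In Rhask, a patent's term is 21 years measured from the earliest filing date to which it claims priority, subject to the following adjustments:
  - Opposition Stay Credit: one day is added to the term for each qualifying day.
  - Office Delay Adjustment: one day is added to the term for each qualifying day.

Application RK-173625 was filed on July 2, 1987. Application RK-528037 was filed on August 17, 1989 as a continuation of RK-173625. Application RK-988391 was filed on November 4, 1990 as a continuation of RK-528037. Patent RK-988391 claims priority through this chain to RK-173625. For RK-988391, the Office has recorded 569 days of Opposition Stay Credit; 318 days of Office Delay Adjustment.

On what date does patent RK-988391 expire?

Earliest priority filing: 2 July 1987.
Base term: 2 July 1987 + 21 years → 2 July 2008.
Opposition Stay Credit: +569 days → 22 January 2010.
Office Delay Adjustment: +318 days → 6 December 2010.

2010-12-06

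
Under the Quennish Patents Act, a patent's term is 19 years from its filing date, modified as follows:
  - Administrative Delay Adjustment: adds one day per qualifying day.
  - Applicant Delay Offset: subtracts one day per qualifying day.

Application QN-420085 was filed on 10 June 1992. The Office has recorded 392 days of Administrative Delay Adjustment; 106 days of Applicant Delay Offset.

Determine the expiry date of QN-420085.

Base term: filing date + 19 years → 10 June 2011.
Administrative Delay Adjustment: +392 days → 6 July 2012.
Applicant Delay Offset: −106 days → 22 March 2012.

March 22, 2012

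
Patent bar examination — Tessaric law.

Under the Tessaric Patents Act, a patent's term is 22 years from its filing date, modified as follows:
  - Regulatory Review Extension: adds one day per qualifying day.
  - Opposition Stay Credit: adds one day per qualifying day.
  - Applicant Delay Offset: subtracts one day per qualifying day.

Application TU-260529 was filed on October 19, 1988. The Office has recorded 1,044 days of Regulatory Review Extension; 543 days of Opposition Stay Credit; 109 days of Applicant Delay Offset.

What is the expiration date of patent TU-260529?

2014-11-05

Base term: filing date + 22 years → 19 October 2010.
Regulatory Review Extension: +1044 days → 28 August 2013.
Opposition Stay Credit: +543 days → 22 February 2015.
Applicant Delay Offset: −109 days → 5 November 2014.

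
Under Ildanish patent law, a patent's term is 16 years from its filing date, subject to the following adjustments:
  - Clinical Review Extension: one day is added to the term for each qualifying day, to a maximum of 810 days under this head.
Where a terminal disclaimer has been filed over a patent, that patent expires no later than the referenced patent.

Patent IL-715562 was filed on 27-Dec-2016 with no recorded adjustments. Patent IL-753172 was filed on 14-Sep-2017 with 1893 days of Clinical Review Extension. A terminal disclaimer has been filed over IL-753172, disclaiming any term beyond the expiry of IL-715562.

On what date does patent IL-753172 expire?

Natural term of IL-753172:
  Base: filing + 16 years → 14 September 2033.
  Clinical Review Extension: 1893 days claimed exceeds the 810-day cap, so +810 days → 3 December 2035.
Expiry of referenced patent IL-715562:
  Base: filing + 16 years → 27 December 2032.
Terminal disclaimer: IL-753172 expires on the earlier of 3 December 2035 and 27 December 2032.

2032-12-27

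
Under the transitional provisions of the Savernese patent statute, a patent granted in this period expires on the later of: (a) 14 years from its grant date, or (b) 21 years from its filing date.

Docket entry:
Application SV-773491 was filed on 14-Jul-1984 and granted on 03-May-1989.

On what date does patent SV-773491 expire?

2005-07-14

(a) grant + 14 years → 3 May 2003.
(b) filing + 21 years → 14 July 2005.
Later of the two: 14 July 2005.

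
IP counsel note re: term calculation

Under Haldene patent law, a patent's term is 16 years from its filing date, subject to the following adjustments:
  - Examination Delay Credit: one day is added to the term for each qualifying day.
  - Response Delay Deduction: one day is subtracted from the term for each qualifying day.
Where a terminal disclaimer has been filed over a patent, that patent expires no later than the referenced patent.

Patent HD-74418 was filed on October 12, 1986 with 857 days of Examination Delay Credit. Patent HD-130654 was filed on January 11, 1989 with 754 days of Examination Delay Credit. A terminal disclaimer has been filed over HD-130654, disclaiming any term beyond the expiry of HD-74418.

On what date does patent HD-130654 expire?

Natural term of HD-130654:
  Base: filing + 16 years → 11 January 2005.
  Examination Delay Credit: +754 days → 4 February 2007.
Expiry of referenced patent HD-74418:
  Base: filing + 16 years → 12 October 2002.
  Examination Delay Credit: +857 days → 15 February 2005.
Terminal disclaimer: HD-130654 expires on the earlier of 4 February 2007 and 15 February 2005.

February 15, 2005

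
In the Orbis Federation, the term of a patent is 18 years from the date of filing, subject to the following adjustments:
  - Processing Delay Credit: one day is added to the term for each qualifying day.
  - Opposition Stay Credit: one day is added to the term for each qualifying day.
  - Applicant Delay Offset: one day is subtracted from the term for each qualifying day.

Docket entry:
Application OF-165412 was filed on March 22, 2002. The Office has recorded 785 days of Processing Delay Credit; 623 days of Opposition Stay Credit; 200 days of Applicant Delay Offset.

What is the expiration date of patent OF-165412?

Base term: filing date + 18 years → 22 March 2020.
Processing Delay Credit: +785 days → 16 May 2022.
Opposition Stay Credit: +623 days → 29 January 2024.
Applicant Delay Offset: −200 days → 13 July 2023.

2023-07-13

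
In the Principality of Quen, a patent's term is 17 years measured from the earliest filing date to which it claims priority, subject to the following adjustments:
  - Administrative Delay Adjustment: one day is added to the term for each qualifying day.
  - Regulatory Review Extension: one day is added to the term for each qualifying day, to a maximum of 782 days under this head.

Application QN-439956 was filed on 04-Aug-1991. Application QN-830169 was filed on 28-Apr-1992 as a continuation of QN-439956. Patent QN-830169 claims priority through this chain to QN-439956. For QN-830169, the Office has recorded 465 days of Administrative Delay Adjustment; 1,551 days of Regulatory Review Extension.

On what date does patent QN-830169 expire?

January 3, 2012

Earliest priority filing: 4 August 1991.
Base term: 4 August 1991 + 17 years → 4 August 2008.
Administrative Delay Adjustment: +465 days → 12 November 2009.
Regulatory Review Extension: 1551 days claimed exceeds the 782-day cap, so +782 days → 3 January 2012.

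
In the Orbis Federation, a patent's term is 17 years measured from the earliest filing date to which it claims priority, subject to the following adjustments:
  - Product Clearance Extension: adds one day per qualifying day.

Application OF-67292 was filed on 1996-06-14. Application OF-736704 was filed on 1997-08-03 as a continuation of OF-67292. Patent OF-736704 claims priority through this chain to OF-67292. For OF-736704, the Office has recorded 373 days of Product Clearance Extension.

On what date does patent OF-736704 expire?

June 22, 2014

Earliest priority filing: 14 June 1996.
Base term: 14 June 1996 + 17 years → 14 June 2013.
Product Clearance Extension: +373 days → 22 June 2014.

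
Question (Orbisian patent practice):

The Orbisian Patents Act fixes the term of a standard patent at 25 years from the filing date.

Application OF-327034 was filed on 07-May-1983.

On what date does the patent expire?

May 7, 2008

Filing date + 25 years → 7 May 2008.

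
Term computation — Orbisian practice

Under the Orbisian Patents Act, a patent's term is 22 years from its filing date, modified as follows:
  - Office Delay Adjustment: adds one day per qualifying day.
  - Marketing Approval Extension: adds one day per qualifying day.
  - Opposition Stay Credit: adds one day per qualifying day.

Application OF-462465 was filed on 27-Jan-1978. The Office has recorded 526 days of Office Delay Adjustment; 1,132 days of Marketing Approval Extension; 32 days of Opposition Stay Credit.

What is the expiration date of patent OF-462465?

September 12, 2004

Base term: filing date + 22 years → 27 January 2000.
Office Delay Adjustment: +526 days → 6 July 2001.
Marketing Approval Extension: +1132 days → 11 August 2004.
Opposition Stay Credit: +32 days → 12 September 2004.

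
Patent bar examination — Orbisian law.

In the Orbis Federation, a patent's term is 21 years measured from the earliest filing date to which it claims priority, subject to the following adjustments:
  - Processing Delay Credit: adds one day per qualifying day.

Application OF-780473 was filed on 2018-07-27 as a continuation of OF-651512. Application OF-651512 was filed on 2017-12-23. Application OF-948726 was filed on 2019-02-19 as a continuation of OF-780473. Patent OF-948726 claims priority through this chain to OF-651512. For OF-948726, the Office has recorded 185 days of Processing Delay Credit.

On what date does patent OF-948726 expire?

Earliest priority filing: 23 December 2017.
Base term: 23 December 2017 + 21 years → 23 December 2038.
Processing Delay Credit: +185 days → 26 June 2039.

2039-06-26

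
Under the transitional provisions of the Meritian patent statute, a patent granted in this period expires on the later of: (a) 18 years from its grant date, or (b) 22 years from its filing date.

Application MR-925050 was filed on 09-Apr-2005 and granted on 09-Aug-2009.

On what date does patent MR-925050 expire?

2027-08-09

(a) grant + 18 years → 9 August 2027.
(b) filing + 22 years → 9 April 2027.
Later of the two: 9 August 2027.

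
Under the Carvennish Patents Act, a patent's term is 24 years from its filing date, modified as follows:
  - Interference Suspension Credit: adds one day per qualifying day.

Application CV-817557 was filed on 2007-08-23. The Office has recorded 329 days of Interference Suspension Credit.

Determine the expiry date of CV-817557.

Base term: filing date + 24 years → 23 August 2031.
Interference Suspension Credit: +329 days → 17 July 2032.

2032-07-17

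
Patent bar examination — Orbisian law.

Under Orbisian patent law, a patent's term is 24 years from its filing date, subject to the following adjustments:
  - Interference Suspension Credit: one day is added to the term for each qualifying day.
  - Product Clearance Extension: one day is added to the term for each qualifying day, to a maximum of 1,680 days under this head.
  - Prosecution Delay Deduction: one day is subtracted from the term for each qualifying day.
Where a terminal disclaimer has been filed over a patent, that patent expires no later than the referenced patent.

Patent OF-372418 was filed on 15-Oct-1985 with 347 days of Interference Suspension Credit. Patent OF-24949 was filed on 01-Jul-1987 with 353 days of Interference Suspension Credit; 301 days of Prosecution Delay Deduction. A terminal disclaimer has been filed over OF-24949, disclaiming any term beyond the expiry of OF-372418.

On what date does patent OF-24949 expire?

September 27, 2010

Natural term of OF-24949:
  Base: filing + 24 years → 1 July 2011.
  Interference Suspension Credit: +353 days → 18 June 2012.
  Prosecution Delay Deduction: −301 days → 22 August 2011.
Expiry of referenced patent OF-372418:
  Base: filing + 24 years → 15 October 2009.
  Interference Suspension Credit: +347 days → 27 September 2010.
Terminal disclaimer: OF-24949 expires on the earlier of 22 August 2011 and 27 September 2010.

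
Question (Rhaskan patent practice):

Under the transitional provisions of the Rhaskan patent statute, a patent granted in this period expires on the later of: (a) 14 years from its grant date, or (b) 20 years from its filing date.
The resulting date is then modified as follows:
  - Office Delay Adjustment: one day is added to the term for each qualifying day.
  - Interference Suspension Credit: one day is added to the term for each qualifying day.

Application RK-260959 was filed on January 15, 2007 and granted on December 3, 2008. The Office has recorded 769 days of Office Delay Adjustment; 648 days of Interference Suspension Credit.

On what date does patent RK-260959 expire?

(a) grant + 14 years → 3 December 2022.
(b) filing + 20 years → 15 January 2027.
Later of the two: 15 January 2027.
Office Delay Adjustment: +769 days → 22 February 2029.
Interference Suspension Credit: +648 days → 2 December 2030.

December 2, 2030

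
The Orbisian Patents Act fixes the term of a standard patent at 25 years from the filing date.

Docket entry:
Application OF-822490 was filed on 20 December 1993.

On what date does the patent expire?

Filing date + 25 years → 20 December 2018.

2018-12-20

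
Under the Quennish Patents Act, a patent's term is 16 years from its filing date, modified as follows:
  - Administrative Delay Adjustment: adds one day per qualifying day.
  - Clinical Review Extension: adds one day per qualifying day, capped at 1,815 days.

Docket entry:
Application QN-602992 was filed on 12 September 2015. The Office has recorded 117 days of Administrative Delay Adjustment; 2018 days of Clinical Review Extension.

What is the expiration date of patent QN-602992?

Base term: filing date + 16 years → 12 September 2031.
Administrative Delay Adjustment: +117 days → 7 January 2032.
Clinical Review Extension: 2018 days claimed exceeds the 1815-day cap, so +1815 days → 26 December 2036.

2036-12-26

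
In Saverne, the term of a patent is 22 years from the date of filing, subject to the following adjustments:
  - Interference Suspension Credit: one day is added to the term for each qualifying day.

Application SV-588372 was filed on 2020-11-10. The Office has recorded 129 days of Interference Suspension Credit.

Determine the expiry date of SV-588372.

March 19, 2043

Base term: filing date + 22 years → 10 November 2042.
Interference Suspension Credit: +129 days → 19 March 2043.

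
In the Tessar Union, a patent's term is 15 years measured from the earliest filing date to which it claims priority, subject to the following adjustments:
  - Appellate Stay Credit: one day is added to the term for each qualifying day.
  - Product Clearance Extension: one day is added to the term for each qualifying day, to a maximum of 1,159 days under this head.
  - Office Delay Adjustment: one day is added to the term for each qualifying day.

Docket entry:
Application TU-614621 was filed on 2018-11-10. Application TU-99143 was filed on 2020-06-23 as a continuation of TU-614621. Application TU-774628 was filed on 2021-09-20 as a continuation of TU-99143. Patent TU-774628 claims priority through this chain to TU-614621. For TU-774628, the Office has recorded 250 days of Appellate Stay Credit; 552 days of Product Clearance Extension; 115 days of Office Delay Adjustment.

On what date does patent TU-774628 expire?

2036-05-15

Earliest priority filing: 10 November 2018.
Base term: 10 November 2018 + 15 years → 10 November 2033.
Appellate Stay Credit: +250 days → 18 July 2034.
Product Clearance Extension: 552 days (within the 1159-day cap) → +552 days → 21 January 2036.
Office Delay Adjustment: +115 days → 15 May 2036.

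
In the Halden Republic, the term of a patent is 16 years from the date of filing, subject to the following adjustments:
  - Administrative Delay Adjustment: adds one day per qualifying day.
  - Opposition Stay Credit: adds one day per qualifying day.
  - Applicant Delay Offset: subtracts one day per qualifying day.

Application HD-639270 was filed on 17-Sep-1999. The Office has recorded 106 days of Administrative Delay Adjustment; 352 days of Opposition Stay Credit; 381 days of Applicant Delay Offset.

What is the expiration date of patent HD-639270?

Base term: filing date + 16 years → 17 September 2015.
Administrative Delay Adjustment: +106 days → 1 January 2016.
Opposition Stay Credit: +352 days → 18 December 2016.
Applicant Delay Offset: −381 days → 3 December 2015.

December 3, 2015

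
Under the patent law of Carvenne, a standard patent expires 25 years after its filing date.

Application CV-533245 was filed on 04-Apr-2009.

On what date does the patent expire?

Filing date + 25 years → 4 April 2034.

April 4, 2034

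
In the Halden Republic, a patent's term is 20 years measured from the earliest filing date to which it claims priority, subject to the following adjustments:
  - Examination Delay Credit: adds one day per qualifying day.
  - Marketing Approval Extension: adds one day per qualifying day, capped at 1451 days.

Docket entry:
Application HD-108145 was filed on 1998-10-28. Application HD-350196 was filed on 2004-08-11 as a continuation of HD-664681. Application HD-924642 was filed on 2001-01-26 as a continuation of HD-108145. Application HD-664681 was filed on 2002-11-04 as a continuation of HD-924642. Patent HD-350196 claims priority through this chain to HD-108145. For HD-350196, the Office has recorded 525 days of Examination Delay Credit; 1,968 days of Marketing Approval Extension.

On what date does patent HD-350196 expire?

2024-03-26

Earliest priority filing: 28 October 1998.
Base term: 28 October 1998 + 20 years → 28 October 2018.
Examination Delay Credit: +525 days → 5 April 2020.
Marketing Approval Extension: 1968 days claimed exceeds the 1451-day cap, so +1451 days → 26 March 2024.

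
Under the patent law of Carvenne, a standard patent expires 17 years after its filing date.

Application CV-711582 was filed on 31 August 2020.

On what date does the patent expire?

August 31, 2037

Filing date + 17 years → 31 August 2037.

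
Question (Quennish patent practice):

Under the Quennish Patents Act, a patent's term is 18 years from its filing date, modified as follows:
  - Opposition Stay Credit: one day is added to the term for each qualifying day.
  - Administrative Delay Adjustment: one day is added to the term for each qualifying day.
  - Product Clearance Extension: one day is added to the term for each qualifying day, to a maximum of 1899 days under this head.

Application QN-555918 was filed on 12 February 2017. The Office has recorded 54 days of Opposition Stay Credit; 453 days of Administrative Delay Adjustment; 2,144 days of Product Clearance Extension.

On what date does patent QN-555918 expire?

Base term: filing date + 18 years → 12 February 2035.
Opposition Stay Credit: +54 days → 7 April 2035.
Administrative Delay Adjustment: +453 days → 3 July 2036.
Product Clearance Extension: 2144 days claimed exceeds the 1899-day cap, so +1899 days → 14 September 2041.

2041-09-14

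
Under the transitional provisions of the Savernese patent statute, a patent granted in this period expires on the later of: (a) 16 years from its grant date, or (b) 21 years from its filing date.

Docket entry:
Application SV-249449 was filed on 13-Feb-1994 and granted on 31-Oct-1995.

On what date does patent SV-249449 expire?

(a) grant + 16 years → 31 October 2011.
(b) filing + 21 years → 13 February 2015.
Later of the two: 13 February 2015.

2015-02-13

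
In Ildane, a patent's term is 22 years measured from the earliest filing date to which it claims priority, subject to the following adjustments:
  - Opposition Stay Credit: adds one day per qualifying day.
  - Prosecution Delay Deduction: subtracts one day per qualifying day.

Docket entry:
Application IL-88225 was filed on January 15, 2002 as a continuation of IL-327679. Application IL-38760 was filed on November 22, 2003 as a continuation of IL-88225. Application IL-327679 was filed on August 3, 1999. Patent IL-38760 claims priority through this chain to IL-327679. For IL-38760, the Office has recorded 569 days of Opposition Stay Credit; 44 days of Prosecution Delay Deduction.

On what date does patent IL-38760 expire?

2023-01-10

Earliest priority filing: 3 August 1999.
Base term: 3 August 1999 + 22 years → 3 August 2021.
Opposition Stay Credit: +569 days → 23 February 2023.
Prosecution Delay Deduction: −44 days → 10 January 2023.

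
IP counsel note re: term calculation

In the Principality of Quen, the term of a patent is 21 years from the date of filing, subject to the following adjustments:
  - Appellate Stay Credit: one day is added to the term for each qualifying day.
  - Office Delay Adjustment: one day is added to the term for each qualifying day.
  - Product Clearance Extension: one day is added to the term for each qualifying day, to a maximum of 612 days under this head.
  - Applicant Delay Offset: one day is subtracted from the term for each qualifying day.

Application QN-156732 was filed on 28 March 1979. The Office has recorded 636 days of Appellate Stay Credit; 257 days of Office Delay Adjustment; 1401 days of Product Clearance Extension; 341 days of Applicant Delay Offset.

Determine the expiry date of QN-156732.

2003-06-05

Base term: filing date + 21 years → 28 March 2000.
Appellate Stay Credit: +636 days → 24 December 2001.
Office Delay Adjustment: +257 days → 7 September 2002.
Product Clearance Extension: 1401 days claimed exceeds the 612-day cap, so +612 days → 11 May 2004.
Applicant Delay Offset: −341 days → 5 June 2003.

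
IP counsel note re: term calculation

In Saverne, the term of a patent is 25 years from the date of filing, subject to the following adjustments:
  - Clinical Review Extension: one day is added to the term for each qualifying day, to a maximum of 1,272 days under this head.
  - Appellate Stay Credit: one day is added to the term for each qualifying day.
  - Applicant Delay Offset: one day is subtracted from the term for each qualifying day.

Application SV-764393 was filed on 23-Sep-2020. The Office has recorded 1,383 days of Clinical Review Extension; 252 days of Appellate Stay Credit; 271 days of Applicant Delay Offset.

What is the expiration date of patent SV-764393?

2049-02-27

Base term: filing date + 25 years → 23 September 2045.
Clinical Review Extension: 1383 days claimed exceeds the 1272-day cap, so +1272 days → 18 March 2049.
Appellate Stay Credit: +252 days → 25 November 2049.
Applicant Delay Offset: −271 days → 27 February 2049.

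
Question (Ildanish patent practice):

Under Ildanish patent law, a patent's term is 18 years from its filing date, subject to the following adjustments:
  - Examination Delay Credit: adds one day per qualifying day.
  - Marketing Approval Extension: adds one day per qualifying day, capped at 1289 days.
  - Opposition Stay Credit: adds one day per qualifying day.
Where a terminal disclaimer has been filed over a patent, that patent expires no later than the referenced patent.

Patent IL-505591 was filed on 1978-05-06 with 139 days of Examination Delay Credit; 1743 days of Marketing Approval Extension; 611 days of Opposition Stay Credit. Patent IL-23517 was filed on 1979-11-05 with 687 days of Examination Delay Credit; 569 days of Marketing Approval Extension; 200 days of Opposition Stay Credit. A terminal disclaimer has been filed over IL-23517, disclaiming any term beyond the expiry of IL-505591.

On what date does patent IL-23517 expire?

Natural term of IL-23517:
  Base: filing + 18 years → 5 November 1997.
  Examination Delay Credit: +687 days → 23 September 1999.
  Marketing Approval Extension: 569 days (within the 1289-day cap) → +569 days → 14 April 2001.
  Opposition Stay Credit: +200 days → 31 October 2001.
Expiry of referenced patent IL-505591:
  Base: filing + 18 years → 6 May 1996.
  Examination Delay Credit: +139 days → 22 September 1996.
  Marketing Approval Extension: 1743 days claimed exceeds the 1289-day cap, so +1289 days → 3 April 2000.
  Opposition Stay Credit: +611 days → 5 December 2001.
Terminal disclaimer: IL-23517 expires on the earlier of 31 October 2001 and 5 December 2001.

October 31, 2001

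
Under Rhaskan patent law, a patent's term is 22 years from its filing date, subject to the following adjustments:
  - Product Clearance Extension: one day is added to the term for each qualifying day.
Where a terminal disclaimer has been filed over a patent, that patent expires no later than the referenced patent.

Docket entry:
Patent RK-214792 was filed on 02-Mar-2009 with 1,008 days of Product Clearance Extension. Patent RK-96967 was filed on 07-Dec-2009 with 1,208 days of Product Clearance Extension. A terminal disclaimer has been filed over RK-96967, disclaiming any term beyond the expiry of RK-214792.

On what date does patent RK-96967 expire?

December 4, 2033

Natural term of RK-96967:
  Base: filing + 22 years → 7 December 2031.
  Product Clearance Extension: +1208 days → 29 March 2035.
Expiry of referenced patent RK-214792:
  Base: filing + 22 years → 2 March 2031.
  Product Clearance Extension: +1008 days → 4 December 2033.
Terminal disclaimer: RK-96967 expires on the earlier of 29 March 2035 and 4 December 2033.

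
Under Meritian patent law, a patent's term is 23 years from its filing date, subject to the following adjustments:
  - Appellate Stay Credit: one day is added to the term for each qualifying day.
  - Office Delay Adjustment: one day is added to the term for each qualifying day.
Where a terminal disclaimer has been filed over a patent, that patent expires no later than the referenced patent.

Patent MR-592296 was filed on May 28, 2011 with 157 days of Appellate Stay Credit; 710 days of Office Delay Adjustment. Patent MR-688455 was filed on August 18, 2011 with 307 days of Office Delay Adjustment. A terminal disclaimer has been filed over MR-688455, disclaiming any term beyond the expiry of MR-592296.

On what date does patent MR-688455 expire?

June 21, 2035

Natural term of MR-688455:
  Base: filing + 23 years → 18 August 2034.
  Office Delay Adjustment: +307 days → 21 June 2035.
Expiry of referenced patent MR-592296:
  Base: filing + 23 years → 28 May 2034.
  Appellate Stay Credit: +157 days → 1 November 2034.
  Office Delay Adjustment: +710 days → 11 October 2036.
Terminal disclaimer: MR-688455 expires on the earlier of 21 June 2035 and 11 October 2036.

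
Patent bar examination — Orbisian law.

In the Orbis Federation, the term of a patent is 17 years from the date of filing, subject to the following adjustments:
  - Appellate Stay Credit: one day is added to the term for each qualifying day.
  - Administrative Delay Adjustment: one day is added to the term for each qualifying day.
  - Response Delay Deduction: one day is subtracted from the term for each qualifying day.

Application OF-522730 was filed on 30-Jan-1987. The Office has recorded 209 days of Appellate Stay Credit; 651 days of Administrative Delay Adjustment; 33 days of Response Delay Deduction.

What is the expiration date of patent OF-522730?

2006-05-06

Base term: filing date + 17 years → 30 January 2004.
Appellate Stay Credit: +209 days → 26 August 2004.
Administrative Delay Adjustment: +651 days → 8 June 2006.
Response Delay Deduction: −33 days → 6 May 2006.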